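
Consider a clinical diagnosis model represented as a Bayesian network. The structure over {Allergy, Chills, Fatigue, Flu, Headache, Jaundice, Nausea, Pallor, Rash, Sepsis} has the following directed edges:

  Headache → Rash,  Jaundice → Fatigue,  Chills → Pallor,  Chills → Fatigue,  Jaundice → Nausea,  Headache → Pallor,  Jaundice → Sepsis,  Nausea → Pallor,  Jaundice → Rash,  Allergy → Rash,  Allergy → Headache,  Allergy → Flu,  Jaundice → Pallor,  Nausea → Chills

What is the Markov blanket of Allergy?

Allergy has no parents.
Ch(Allergy) = {Flu, Headache, Rash}.
Parents of each child, excluding Allergy:
  Headache: no additional parents.
  Flu has no other parent.
  parents(Rash) \ {Allergy} = {Headache, Jaundice}.
MB(Allergy) = {Flu, Headache, Jaundice, Rash}.

{Flu, Headache, Jaundice, Rash}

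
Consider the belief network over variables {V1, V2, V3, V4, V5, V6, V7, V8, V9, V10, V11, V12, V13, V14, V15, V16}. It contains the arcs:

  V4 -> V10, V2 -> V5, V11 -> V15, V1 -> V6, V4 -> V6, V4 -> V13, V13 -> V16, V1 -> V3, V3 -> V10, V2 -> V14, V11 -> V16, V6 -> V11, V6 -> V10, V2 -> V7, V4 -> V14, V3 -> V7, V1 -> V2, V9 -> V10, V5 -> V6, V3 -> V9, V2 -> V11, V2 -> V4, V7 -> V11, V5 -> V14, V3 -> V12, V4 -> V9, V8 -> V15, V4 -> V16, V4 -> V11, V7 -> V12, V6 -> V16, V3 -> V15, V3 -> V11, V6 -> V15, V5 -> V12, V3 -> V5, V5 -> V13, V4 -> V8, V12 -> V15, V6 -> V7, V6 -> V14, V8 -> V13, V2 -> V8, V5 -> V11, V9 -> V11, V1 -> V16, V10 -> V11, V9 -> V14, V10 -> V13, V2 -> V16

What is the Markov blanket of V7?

{V2, V3, V4, V5, V6, V9, V10, V11, V12}

V7 has parents V2, V3, V6.
Children of V7: V11, V12.
Parents of each child, excluding V7:
  V11: V2, V3, V4, V5, V6, V9, V10
  V12: V3, V5
MB(V7) = {V2, V3, V4, V5, V6, V9, V10, V11, V12}.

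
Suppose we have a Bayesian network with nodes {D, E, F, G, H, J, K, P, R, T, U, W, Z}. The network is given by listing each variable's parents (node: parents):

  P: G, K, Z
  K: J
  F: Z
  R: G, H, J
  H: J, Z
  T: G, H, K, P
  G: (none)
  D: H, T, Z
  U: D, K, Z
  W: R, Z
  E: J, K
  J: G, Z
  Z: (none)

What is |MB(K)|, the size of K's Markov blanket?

9

Pa(K) = {J}.
Ch(K) = {E, P, T, U}.
Other parents of K's children:
  P's other parents are G, Z.
  E also has parent J.
  T's other parents are G, H, P.
  U also has parents D, Z.
MB(K) = {D, E, G, H, J, P, T, U, Z}, which has 9 nodes.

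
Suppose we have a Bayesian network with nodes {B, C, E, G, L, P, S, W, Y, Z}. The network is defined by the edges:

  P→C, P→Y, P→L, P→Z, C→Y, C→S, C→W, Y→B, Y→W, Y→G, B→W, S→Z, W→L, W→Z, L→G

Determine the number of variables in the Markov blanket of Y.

6

Pa(Y) = {C, P}.
Children of Y: B, G, W.
For each child, the remaining parents (spouses of Y):
  B: no additional parents.
  W's other parents are B, C.
  G also has parent L.
MB(Y) = {B, C, G, L, P, W}, which has 6 nodes.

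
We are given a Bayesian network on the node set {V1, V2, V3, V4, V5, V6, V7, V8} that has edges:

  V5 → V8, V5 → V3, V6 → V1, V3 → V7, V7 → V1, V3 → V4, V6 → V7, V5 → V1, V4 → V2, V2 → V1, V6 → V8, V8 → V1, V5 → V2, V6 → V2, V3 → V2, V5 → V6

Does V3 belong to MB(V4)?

V3 is a parent of V4.
So V3 ∈ MB(V4).

Yes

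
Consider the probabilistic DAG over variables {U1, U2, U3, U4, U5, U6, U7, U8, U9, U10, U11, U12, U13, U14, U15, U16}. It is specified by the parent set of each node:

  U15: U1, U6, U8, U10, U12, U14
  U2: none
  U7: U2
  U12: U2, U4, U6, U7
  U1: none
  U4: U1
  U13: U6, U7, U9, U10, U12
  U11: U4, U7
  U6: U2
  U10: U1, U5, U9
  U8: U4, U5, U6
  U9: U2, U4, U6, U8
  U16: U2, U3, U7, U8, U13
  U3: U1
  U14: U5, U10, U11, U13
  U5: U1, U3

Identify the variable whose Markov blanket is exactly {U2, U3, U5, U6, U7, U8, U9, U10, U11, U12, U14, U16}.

U13

The target node must have every member of {U2, U3, U5, U6, U7, U8, U9, U10, U11, U12, U14, U16} as a parent, child, or co-parent, and no others.
Parents of U13: U6, U7, U9, U10, U12; children: U14, U16; co-parents: U2, U3, U5, U7, U8, U10, U11.
These exactly cover the given set, so the node is U13.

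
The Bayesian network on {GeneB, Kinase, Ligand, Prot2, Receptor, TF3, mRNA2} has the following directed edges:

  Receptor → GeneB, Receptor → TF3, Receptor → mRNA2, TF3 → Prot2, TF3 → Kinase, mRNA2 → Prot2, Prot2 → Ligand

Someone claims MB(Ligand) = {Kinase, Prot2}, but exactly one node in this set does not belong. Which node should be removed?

Ligand's parents: Prot2.
Children of Ligand: none.
Ligand has no children, so there are no co-parents.
MB(Ligand) = {Prot2}.
Kinase is neither a parent, child, nor co-parent of Ligand, so it does not belong.

Kinase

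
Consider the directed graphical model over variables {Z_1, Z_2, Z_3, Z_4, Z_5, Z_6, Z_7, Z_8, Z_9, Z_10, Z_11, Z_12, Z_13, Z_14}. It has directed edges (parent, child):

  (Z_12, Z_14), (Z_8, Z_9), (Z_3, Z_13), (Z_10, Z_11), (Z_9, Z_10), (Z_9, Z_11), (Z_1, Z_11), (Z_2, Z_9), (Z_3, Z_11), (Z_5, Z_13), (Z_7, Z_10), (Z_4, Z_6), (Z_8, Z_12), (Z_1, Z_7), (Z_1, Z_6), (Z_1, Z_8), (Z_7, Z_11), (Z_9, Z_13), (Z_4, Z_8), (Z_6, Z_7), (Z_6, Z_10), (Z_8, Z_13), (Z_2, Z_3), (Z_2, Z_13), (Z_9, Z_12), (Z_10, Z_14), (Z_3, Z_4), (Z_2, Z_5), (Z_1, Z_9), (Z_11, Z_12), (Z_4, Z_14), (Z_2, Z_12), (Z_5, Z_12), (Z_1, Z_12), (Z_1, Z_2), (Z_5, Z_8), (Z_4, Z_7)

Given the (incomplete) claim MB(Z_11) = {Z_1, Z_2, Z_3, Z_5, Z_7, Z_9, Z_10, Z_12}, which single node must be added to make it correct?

Recall MB(v) = parents ∪ children ∪ spouses, where spouses are the other parents of v's children.
Z_11's parents: Z_1, Z_3, Z_7, Z_9, Z_10.
Children of Z_11: Z_12.
Parents of each child, excluding Z_11:
  parents(Z_12) \ {Z_11} = {Z_1, Z_2, Z_5, Z_8, Z_9}.
MB(Z_11) = {Z_1, Z_2, Z_3, Z_5, Z_7, Z_8, Z_9, Z_10, Z_12}.
Comparing with the claimed set, Z_8 is missing.

Z_8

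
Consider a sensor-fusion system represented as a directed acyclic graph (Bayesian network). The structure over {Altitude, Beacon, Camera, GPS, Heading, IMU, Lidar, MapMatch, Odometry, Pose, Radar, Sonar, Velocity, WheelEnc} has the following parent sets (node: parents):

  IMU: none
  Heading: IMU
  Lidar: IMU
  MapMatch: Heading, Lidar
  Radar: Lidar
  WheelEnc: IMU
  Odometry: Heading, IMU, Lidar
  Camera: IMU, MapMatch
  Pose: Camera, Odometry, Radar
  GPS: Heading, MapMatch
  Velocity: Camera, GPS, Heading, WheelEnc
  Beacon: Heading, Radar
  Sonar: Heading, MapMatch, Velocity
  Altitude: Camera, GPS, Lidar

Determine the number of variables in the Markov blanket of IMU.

Pa(IMU) = {}.
Ch(IMU) = {Camera, Heading, Lidar, Odometry, WheelEnc}.
Co-parents of IMU (other parents of its children):
  Heading: no additional parents.
  Lidar: no additional parents.
  WheelEnc: no additional parents.
  parents(Odometry) \ {IMU} = {Heading, Lidar}.
  Camera's other parent is MapMatch.
MB(IMU) = {Camera, Heading, Lidar, MapMatch, Odometry, WheelEnc}, which has 6 nodes.

6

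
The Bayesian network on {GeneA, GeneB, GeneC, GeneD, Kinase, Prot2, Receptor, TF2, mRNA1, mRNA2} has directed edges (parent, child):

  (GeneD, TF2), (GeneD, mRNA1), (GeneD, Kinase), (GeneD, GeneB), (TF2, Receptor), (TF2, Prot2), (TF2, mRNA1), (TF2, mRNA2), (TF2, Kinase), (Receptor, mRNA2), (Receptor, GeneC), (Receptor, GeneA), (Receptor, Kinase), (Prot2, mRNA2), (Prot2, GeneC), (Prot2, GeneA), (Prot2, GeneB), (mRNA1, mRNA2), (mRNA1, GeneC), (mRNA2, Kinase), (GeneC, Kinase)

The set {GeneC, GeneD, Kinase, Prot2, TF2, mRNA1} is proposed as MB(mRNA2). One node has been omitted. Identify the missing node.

By definition, MB(mRNA2) is built from mRNA2's parents, mRNA2's children, and the co-parents of mRNA2.
mRNA2 has parents Prot2, Receptor, TF2, mRNA1.
Children of mRNA2: Kinase.
For each child, the remaining parents (spouses of mRNA2):
  Kinase: GeneC, GeneD, Receptor, TF2
MB(mRNA2) = {GeneC, GeneD, Kinase, Prot2, Receptor, TF2, mRNA1}.
Comparing with the claimed set, Receptor is missing.

Receptor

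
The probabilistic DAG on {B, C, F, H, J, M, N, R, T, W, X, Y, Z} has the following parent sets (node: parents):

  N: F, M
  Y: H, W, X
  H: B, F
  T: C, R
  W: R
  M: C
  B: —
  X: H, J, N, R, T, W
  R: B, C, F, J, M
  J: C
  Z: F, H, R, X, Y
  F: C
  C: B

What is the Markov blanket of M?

Recall MB(v) = parents ∪ children ∪ spouses, where spouses are the other parents of v's children.
Pa(M) = {C}.
Children of M: N, R.
Parents of each child, excluding M:
  N's other parent is F.
  parents(R) \ {M} = {B, C, F, J}.
Taking the union gives {B, C, F, J, N, R}.

{B, C, F, J, N, R}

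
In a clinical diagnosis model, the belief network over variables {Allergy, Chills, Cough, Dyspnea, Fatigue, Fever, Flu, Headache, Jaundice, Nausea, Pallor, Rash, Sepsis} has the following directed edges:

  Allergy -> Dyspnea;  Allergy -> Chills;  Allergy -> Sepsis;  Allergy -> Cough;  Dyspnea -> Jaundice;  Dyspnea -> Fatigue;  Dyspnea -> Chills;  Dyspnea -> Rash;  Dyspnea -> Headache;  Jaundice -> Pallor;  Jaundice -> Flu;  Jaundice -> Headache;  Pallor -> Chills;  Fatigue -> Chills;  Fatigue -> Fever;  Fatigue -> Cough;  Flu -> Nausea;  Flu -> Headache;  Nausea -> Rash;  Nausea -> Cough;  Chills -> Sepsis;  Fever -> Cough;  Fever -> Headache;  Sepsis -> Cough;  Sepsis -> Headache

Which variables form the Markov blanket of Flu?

{Dyspnea, Fever, Headache, Jaundice, Nausea, Sepsis}

A node's Markov blanket = Pa ∪ Ch ∪ (parents of Ch other than the node itself).
Flu's parents: Jaundice.
Flu's children: Headache, Nausea.
Parents of each child, excluding Flu:
  Nausea: —
  Headache: Dyspnea, Fever, Jaundice, Sepsis
MB(Flu) = {Dyspnea, Fever, Headache, Jaundice, Nausea, Sepsis}.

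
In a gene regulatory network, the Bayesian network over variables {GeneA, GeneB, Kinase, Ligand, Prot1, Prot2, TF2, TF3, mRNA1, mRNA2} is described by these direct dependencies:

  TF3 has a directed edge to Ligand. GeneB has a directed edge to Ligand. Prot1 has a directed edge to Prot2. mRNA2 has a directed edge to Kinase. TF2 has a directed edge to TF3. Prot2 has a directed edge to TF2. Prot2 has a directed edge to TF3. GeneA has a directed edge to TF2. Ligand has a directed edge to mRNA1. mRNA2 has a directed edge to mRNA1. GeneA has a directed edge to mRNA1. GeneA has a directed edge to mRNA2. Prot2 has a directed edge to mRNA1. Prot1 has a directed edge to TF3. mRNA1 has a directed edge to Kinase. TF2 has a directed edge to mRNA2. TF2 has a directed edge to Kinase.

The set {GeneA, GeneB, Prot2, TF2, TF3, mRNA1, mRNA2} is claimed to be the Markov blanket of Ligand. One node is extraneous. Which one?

Pa(Ligand) = {GeneB, TF3}.
Ligand's children: mRNA1.
Co-parents of Ligand (other parents of its children):
  parents(mRNA1) \ {Ligand} = {GeneA, Prot2, mRNA2}.
MB(Ligand) = {GeneA, GeneB, Prot2, TF3, mRNA1, mRNA2}.
TF2 is neither a parent, child, nor co-parent of Ligand, so it does not belong.

TF2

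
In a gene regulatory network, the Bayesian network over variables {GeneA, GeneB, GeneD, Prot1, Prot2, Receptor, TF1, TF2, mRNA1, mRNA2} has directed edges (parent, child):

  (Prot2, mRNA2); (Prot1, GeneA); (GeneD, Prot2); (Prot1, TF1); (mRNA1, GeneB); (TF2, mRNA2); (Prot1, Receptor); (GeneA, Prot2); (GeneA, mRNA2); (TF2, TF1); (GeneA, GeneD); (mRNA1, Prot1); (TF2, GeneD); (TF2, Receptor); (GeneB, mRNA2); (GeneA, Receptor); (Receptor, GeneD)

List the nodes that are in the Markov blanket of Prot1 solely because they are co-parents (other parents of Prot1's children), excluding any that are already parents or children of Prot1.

{TF2}

Children of Prot1: GeneA, Receptor, TF1.
  GeneA has no other parent.
  Receptor's other parents are GeneA, TF2.
  parents(TF1) \ {Prot1} = {TF2}.
Excluding nodes already adjacent to Prot1 (GeneA, Receptor, TF1, mRNA1), the co-parent-only contribution is {TF2}.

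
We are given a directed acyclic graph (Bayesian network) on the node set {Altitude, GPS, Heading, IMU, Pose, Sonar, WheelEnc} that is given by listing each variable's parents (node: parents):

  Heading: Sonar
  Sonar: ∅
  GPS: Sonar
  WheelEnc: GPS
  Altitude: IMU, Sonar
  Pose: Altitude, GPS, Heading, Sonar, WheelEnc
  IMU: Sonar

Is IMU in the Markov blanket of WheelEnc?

No

WheelEnc's parents: GPS.
WheelEnc has child Pose.
Other parents of WheelEnc's children:
  Pose also has parents Altitude, GPS, Heading, Sonar.
MB(WheelEnc) = {Altitude, GPS, Heading, Pose, Sonar}; IMU is not in this set.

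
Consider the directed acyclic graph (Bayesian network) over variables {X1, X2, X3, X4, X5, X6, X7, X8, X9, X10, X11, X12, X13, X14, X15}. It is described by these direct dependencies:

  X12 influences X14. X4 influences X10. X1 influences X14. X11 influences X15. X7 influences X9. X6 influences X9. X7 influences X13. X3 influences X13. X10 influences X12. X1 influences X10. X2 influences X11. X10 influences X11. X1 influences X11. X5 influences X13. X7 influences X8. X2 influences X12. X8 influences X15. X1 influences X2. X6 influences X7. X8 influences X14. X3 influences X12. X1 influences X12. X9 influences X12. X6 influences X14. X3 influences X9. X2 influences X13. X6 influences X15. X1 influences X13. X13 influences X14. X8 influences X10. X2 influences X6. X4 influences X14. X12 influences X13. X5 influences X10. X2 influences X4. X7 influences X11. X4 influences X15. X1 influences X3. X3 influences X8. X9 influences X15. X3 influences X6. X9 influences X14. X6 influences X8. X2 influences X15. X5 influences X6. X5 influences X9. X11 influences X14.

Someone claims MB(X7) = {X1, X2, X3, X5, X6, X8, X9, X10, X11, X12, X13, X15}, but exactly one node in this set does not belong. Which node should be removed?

X15

A node's Markov blanket = Pa ∪ Ch ∪ (parents of Ch other than the node itself).
X7's parents: X6.
X7 has children X8, X9, X11, X13.
Other parents of X7's children:
  X8's other parents are X3, X6.
  X9 also has parents X3, X5, X6.
  X11 also has parents X1, X2, X10.
  parents(X13) \ {X7} = {X1, X2, X3, X5, X12}.
MB(X7) = {X1, X2, X3, X5, X6, X8, X9, X10, X11, X12, X13}.
X15 is neither a parent, child, nor co-parent of X7, so it does not belong.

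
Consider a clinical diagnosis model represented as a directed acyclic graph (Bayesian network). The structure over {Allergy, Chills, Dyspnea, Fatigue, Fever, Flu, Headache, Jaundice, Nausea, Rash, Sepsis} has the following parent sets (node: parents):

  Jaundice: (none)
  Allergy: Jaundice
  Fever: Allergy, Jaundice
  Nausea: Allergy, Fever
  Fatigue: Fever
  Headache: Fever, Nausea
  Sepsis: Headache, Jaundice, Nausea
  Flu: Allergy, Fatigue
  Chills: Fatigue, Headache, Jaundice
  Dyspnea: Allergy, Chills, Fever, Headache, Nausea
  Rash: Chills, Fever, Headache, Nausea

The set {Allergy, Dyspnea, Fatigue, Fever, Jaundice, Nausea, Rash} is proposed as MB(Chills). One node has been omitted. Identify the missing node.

Chills has parents Fatigue, Headache, Jaundice.
Chills's children: Dyspnea, Rash.
Parents of each child, excluding Chills:
  Dyspnea: Allergy, Fever, Headache, Nausea
  Rash: Fever, Headache, Nausea
MB(Chills) = {Allergy, Dyspnea, Fatigue, Fever, Headache, Jaundice, Nausea, Rash}.
Comparing with the claimed set, Headache is missing.

Headache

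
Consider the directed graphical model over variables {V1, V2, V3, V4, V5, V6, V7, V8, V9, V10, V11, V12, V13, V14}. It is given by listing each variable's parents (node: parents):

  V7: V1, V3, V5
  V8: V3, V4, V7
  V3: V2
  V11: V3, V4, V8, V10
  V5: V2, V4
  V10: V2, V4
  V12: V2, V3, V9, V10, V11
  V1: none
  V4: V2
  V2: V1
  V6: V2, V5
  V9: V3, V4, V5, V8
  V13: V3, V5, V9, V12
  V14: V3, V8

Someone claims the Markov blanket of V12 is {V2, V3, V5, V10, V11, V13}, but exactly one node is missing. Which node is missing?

V9

Recall MB(v) = parents ∪ children ∪ spouses, where spouses are the other parents of v's children.
Ch(V12) = {V13}.
V12's parents: V2, V3, V9, V10, V11.
Parents of each child, excluding V12:
  V13 also has parents V3, V5, V9.
MB(V12) = {V2, V3, V5, V9, V10, V11, V13}.
Comparing with the claimed set, V9 is missing.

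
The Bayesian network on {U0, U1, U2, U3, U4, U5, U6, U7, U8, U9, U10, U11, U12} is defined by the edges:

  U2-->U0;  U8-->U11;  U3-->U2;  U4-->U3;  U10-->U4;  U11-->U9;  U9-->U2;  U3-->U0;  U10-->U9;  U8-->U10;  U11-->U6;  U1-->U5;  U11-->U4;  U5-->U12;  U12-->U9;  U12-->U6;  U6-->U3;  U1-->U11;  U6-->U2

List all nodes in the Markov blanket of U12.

Pa(U12) = {U5}.
Children of U12: U6, U9.
For each child, the remaining parents (spouses of U12):
  U6: U11
  U9: U10, U11
So the Markov blanket of U12 is {U5, U6, U9, U10, U11}.

{U5, U6, U9, U10, U11}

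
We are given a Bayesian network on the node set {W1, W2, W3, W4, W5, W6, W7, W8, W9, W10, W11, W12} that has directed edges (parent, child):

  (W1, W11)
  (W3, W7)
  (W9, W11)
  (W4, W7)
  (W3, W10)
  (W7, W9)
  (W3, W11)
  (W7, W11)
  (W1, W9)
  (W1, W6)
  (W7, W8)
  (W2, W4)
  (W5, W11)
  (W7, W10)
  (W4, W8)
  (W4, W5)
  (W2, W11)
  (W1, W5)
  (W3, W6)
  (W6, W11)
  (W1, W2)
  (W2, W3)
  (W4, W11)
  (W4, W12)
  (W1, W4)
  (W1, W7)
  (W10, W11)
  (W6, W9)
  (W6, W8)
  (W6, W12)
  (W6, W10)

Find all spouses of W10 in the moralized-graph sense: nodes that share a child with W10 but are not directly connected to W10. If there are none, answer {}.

Children of W10: W11.
  parents(W11) \ {W10} = {W1, W2, W3, W4, W5, W6, W7, W9}.
Excluding nodes already adjacent to W10 (W3, W6, W7, W11), the co-parent-only contribution is {W1, W2, W4, W5, W9}.

{W1, W2, W4, W5, W9}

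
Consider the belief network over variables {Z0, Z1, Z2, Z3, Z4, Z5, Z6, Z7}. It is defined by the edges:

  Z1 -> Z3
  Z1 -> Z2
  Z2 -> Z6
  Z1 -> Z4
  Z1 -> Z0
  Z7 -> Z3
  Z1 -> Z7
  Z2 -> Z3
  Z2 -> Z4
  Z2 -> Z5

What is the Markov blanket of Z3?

{Z1, Z2, Z7}

A node's Markov blanket = Pa ∪ Ch ∪ (parents of Ch other than the node itself).
Parents of Z3: Z1, Z2, Z7.
Z3's children: none.
With no children, Z3 has no spouses; the co-parent set is empty.
So the Markov blanket of Z3 is {Z1, Z2, Z7}.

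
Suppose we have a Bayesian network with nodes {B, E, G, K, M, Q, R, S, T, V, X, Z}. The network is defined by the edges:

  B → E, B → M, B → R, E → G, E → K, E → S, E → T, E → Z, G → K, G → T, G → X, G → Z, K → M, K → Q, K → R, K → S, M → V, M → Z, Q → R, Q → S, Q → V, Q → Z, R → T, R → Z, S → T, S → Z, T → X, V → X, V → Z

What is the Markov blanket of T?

{E, G, R, S, V, X}

Parents of T: E, G, R, S.
T has child X.
Parents of each child, excluding T:
  X's other parents are G, V.
So the Markov blanket of T is {E, G, R, S, V, X}.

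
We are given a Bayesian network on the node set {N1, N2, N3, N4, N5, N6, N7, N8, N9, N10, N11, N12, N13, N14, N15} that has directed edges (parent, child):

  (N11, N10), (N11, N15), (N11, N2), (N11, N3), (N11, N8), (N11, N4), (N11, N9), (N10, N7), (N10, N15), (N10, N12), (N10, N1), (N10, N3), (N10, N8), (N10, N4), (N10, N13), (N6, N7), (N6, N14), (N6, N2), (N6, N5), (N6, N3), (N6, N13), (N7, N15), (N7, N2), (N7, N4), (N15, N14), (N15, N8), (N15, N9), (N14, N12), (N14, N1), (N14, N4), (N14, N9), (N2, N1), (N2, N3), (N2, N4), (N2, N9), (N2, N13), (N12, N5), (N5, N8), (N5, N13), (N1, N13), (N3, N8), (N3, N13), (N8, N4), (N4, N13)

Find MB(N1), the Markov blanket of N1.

{N2, N3, N4, N5, N6, N10, N13, N14}

Recall MB(v) = parents ∪ children ∪ spouses, where spouses are the other parents of v's children.
Pa(N1) = {N2, N10, N14}.
N1's children: N13.
For each child, the remaining parents (spouses of N1):
  N13's other parents are N2, N3, N4, N5, N6, N10.
So the Markov blanket of N1 is {N2, N3, N4, N5, N6, N10, N13, N14}.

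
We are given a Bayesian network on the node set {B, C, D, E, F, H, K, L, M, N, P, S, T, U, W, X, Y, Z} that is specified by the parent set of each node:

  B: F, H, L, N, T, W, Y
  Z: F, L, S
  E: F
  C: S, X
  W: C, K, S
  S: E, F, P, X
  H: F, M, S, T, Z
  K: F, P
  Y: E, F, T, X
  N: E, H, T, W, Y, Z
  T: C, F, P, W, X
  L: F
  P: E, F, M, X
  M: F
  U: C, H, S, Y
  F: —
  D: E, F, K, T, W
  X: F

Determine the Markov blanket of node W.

Children of W: B, D, N, T.
Pa(W) = {C, K, S}.
Parents of each child, excluding W:
  T: C, F, P, X
  N: E, H, T, Y, Z
  B: F, H, L, N, T, Y
  D: E, F, K, T
Union: {C, K, S} ∪ {B, D, N, T} ∪ {C, E, F, H, K, L, N, P, T, X, Y, Z} = {B, C, D, E, F, H, K, L, N, P, S, T, X, Y, Z}.

{B, C, D, E, F, H, K, L, N, P, S, T, X, Y, Z}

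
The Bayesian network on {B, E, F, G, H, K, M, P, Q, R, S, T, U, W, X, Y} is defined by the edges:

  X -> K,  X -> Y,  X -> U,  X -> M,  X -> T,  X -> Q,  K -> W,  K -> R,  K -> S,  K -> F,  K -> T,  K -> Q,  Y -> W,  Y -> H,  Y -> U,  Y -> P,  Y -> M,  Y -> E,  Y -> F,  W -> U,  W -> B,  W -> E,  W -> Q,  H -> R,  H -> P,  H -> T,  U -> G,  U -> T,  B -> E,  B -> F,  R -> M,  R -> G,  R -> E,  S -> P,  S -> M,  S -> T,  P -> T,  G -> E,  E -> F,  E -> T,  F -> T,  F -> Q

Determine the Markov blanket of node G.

{B, E, R, U, W, Y}

Recall MB(v) = parents ∪ children ∪ spouses, where spouses are the other parents of v's children.
Children of G: E.
G has parents R, U.
Parents of each child, excluding G:
  E's other parents are B, R, W, Y.
Taking the union gives {B, E, R, U, W, Y}.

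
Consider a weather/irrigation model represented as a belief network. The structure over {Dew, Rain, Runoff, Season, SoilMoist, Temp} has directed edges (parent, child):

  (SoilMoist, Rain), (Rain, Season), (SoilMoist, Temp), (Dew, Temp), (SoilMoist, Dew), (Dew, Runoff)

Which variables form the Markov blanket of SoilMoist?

A node's Markov blanket = Pa ∪ Ch ∪ (parents of Ch other than the node itself).
Pa(SoilMoist) = {}.
Ch(SoilMoist) = {Dew, Rain, Temp}.
Co-parents of SoilMoist (other parents of its children):
  Dew: —
  Rain: —
  Temp: Dew
Taking the union gives {Dew, Rain, Temp}.

{Dew, Rain, Temp}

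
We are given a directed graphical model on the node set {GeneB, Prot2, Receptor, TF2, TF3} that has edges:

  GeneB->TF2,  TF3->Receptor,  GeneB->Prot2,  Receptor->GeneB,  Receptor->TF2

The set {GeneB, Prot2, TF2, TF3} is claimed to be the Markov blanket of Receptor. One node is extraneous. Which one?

A node's Markov blanket = Pa ∪ Ch ∪ (parents of Ch other than the node itself).
Receptor's parents: TF3.
Ch(Receptor) = {GeneB, TF2}.
Parents of each child, excluding Receptor:
  GeneB: —
  TF2: GeneB
MB(Receptor) = {GeneB, TF2, TF3}.
Prot2 is neither a parent, child, nor co-parent of Receptor, so it does not belong.

Prot2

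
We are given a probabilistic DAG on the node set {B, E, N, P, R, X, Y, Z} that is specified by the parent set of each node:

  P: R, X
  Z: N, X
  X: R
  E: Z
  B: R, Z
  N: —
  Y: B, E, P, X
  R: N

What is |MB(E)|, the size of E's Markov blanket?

5

E's parents: Z.
E's children: Y.
For each child, the remaining parents (spouses of E):
  Y's other parents are B, P, X.
MB(E) = {B, P, X, Y, Z}, which has 5 nodes.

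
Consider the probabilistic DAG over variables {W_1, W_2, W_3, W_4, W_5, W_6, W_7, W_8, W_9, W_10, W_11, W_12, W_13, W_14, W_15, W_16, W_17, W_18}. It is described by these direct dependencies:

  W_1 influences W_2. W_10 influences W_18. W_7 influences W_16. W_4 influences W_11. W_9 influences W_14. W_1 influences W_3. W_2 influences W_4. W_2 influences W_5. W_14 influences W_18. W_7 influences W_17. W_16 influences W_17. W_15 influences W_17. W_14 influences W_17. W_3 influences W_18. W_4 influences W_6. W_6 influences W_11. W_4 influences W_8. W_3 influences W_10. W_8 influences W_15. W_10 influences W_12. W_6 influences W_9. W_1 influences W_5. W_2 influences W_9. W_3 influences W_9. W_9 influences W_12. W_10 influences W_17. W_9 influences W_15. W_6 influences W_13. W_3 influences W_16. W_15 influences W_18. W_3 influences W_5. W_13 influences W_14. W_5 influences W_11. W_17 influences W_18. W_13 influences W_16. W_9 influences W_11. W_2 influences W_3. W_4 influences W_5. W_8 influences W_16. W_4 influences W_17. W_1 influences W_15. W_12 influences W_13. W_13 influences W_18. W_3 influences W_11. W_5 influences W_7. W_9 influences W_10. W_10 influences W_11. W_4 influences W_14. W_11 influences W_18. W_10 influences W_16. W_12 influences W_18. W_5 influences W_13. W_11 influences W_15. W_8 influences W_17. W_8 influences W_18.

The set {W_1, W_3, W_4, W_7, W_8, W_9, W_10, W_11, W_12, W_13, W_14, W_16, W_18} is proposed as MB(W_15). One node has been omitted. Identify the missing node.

W_17

Children of W_15: W_17, W_18.
W_15's parents: W_1, W_8, W_9, W_11.
Parents of each child, excluding W_15:
  W_17's other parents are W_4, W_7, W_8, W_10, W_14, W_16.
  W_18's other parents are W_3, W_8, W_10, W_11, W_12, W_13, W_14, W_17.
MB(W_15) = {W_1, W_3, W_4, W_7, W_8, W_9, W_10, W_11, W_12, W_13, W_14, W_16, W_17, W_18}.
Comparing with the claimed set, W_17 is missing.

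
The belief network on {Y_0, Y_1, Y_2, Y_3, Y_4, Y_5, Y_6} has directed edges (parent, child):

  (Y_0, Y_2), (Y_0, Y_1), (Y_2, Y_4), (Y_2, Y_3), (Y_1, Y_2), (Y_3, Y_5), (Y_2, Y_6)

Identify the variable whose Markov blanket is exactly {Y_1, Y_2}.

The target node must have every member of {Y_1, Y_2} as a parent, child, or co-parent, and no others.
Parents of Y_0: none; children: Y_1, Y_2; co-parents: Y_1.
These exactly cover the given set, so the node is Y_0.

Y_0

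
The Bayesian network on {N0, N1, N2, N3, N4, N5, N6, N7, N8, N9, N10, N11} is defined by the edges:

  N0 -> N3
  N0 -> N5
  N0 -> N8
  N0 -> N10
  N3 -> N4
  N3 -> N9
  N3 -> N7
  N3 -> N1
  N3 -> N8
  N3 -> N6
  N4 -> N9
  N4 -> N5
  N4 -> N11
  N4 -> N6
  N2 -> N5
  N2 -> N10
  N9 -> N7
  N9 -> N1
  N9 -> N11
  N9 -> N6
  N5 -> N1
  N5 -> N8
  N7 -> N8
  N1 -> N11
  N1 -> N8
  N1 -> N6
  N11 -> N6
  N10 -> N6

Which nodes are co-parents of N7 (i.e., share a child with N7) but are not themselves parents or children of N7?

{N0, N1, N5}

Children of N7: N8.
  N8 also has parents N0, N1, N3, N5.
Excluding nodes already adjacent to N7 (N3, N8, N9), the co-parent-only contribution is {N0, N1, N5}.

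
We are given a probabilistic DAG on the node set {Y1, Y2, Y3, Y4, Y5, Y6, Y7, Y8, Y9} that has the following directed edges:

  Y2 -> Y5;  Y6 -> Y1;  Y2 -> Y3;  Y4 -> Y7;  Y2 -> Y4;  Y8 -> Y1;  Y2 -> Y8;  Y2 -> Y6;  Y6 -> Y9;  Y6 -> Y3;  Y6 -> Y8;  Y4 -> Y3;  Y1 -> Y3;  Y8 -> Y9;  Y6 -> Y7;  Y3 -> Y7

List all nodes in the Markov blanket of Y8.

Recall MB(v) = parents ∪ children ∪ spouses, where spouses are the other parents of v's children.
Parents of Y8: Y2, Y6.
Y8 has children Y1, Y9.
For each child, the remaining parents (spouses of Y8):
  parents(Y1) \ {Y8} = {Y6}.
  Y9 also has parent Y6.
MB(Y8) = {Y1, Y2, Y6, Y9}.

{Y1, Y2, Y6, Y9}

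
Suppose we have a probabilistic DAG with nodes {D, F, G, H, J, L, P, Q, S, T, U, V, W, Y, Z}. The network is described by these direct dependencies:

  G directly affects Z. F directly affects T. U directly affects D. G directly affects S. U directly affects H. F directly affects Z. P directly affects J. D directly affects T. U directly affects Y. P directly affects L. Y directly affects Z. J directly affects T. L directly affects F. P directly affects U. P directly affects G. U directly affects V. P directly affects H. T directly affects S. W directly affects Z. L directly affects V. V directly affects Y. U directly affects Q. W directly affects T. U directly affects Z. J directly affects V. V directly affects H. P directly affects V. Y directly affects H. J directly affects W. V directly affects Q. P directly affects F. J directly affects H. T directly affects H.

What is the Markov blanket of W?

W's parents: J.
W has children T, Z.
Co-parents of W (other parents of its children):
  T: D, F, J
  Z: F, G, U, Y
So the Markov blanket of W is {D, F, G, J, T, U, Y, Z}.

{D, F, G, J, T, U, Y, Z}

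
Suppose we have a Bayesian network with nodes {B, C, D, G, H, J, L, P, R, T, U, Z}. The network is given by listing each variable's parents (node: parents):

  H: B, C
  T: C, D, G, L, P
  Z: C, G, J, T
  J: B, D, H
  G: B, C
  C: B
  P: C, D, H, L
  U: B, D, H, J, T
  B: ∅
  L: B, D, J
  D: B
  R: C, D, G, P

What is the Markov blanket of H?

{B, C, D, J, L, P, T, U}

H has parents B, C.
Children of H: J, P, U.
Other parents of H's children:
  J's other parents are B, D.
  P also has parents C, D, L.
  U also has parents B, D, J, T.
Union: {B, C} ∪ {J, P, U} ∪ {B, C, D, J, L, T} = {B, C, D, J, L, P, T, U}.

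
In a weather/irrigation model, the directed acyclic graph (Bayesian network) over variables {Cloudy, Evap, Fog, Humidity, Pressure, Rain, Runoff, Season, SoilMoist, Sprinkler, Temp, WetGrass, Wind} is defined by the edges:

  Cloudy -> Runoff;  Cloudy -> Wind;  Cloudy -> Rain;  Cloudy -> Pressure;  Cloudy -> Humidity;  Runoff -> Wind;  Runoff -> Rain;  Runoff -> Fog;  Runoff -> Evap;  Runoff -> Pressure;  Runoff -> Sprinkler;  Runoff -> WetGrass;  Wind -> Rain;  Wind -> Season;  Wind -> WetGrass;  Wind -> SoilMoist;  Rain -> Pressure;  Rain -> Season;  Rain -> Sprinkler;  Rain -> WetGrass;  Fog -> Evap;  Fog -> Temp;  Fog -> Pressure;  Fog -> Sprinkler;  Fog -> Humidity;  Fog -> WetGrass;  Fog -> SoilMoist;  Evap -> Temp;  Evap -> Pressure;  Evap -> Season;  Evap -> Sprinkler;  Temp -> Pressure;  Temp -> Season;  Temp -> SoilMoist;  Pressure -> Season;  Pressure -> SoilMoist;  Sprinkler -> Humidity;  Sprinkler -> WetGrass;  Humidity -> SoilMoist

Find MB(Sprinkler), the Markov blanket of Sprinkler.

{Cloudy, Evap, Fog, Humidity, Rain, Runoff, WetGrass, Wind}

A node's Markov blanket = Pa ∪ Ch ∪ (parents of Ch other than the node itself).
Ch(Sprinkler) = {Humidity, WetGrass}.
Sprinkler has parents Evap, Fog, Rain, Runoff.
For each child, the remaining parents (spouses of Sprinkler):
  Humidity: Cloudy, Fog
  WetGrass: Fog, Rain, Runoff, Wind
So the Markov blanket of Sprinkler is {Cloudy, Evap, Fog, Humidity, Rain, Runoff, WetGrass, Wind}.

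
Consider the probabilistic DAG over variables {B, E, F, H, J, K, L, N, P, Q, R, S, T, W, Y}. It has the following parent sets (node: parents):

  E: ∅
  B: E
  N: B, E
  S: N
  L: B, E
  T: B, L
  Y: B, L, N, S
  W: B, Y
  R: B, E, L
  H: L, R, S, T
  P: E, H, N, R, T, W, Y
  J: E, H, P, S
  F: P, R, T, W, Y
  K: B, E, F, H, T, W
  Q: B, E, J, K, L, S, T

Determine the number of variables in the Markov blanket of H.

Parents of H: L, R, S, T.
Ch(H) = {J, K, P}.
Parents of each child, excluding H:
  P also has parents E, N, R, T, W, Y.
  parents(J) \ {H} = {E, P, S}.
  parents(K) \ {H} = {B, E, F, T, W}.
MB(H) = {B, E, F, J, K, L, N, P, R, S, T, W, Y}, which has 13 nodes.

13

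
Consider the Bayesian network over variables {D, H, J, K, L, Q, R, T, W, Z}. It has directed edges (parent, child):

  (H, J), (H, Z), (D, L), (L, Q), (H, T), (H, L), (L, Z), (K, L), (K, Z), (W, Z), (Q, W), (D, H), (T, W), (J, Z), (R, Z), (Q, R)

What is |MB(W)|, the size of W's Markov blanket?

W has parents Q, T.
Children of W: Z.
For each child, the remaining parents (spouses of W):
  parents(Z) \ {W} = {H, J, K, L, R}.
MB(W) = {H, J, K, L, Q, R, T, Z}, which has 8 nodes.

8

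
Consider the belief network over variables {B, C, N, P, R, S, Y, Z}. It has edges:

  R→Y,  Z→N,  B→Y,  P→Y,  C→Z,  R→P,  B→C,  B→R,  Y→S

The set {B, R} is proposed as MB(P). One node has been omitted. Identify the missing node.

Y

A node's Markov blanket = Pa ∪ Ch ∪ (parents of Ch other than the node itself).
P's parents: R.
Children of P: Y.
Parents of each child, excluding P:
  Y: B, R
MB(P) = {B, R, Y}.
Comparing with the claimed set, Y is missing.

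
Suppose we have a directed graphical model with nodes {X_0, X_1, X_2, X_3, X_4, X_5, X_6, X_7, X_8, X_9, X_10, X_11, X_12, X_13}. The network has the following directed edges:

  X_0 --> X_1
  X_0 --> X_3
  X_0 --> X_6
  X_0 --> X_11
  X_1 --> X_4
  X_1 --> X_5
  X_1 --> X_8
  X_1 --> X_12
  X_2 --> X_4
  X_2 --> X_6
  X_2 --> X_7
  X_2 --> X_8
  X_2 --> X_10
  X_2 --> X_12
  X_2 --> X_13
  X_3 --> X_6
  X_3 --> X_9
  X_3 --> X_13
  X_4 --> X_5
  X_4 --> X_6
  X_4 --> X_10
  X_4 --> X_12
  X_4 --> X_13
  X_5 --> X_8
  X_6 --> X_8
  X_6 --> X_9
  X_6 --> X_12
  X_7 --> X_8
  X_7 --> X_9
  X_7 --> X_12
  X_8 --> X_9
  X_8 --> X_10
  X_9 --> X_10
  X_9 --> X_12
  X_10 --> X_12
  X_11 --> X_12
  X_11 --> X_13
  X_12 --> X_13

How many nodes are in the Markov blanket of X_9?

10

Recall MB(v) = parents ∪ children ∪ spouses, where spouses are the other parents of v's children.
X_9's parents: X_3, X_6, X_7, X_8.
Children of X_9: X_10, X_12.
For each child, the remaining parents (spouses of X_9):
  X_10: X_2, X_4, X_8
  X_12: X_1, X_2, X_4, X_6, X_7, X_10, X_11
MB(X_9) = {X_1, X_2, X_3, X_4, X_6, X_7, X_8, X_10, X_11, X_12}, which has 10 nodes.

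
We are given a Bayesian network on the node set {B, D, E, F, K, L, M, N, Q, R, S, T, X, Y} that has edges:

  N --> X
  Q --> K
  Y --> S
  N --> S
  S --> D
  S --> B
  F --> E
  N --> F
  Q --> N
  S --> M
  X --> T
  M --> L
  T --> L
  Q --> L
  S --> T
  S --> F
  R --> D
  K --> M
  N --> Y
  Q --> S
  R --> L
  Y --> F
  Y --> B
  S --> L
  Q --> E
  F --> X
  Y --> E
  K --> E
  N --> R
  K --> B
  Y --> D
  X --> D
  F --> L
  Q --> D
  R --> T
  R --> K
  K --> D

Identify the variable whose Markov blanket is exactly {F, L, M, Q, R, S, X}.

T

The target node must have every member of {F, L, M, Q, R, S, X} as a parent, child, or co-parent, and no others.
Parents of T: R, S, X; children: L; co-parents: F, M, Q, R, S.
These exactly cover the given set, so the node is T.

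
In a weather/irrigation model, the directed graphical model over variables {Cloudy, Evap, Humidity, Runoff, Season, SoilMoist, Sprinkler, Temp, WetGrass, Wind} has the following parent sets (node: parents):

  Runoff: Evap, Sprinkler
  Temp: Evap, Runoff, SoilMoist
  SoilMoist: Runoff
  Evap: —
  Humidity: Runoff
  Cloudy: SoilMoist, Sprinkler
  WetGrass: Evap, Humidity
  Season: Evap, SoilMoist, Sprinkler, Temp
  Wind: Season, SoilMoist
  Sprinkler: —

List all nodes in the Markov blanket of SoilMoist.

{Cloudy, Evap, Runoff, Season, Sprinkler, Temp, Wind}

SoilMoist's parents: Runoff.
SoilMoist's children: Cloudy, Season, Temp, Wind.
For each child, the remaining parents (spouses of SoilMoist):
  parents(Temp) \ {SoilMoist} = {Evap, Runoff}.
  parents(Season) \ {SoilMoist} = {Evap, Sprinkler, Temp}.
  parents(Cloudy) \ {SoilMoist} = {Sprinkler}.
  Wind's other parent is Season.
So the Markov blanket of SoilMoist is {Cloudy, Evap, Runoff, Season, Sprinkler, Temp, Wind}.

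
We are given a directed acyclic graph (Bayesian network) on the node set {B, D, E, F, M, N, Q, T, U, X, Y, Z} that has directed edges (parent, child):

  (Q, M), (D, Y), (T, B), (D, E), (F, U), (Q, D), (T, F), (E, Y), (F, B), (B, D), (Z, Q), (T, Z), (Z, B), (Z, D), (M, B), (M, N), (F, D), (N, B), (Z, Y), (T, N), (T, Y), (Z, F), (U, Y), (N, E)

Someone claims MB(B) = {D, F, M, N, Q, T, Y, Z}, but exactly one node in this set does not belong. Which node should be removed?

Pa(B) = {F, M, N, T, Z}.
Ch(B) = {D}.
Parents of each child, excluding B:
  parents(D) \ {B} = {F, Q, Z}.
MB(B) = {D, F, M, N, Q, T, Z}.
Y is neither a parent, child, nor co-parent of B, so it does not belong.

Y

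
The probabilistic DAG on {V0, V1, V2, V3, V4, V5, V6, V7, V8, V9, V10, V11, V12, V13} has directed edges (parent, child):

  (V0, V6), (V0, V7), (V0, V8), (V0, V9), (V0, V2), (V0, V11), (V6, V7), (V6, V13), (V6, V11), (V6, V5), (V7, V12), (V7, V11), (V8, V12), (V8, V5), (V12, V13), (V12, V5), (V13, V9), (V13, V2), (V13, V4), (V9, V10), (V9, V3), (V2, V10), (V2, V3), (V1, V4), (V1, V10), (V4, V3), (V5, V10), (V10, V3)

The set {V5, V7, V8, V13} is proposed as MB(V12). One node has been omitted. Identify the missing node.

The Markov blanket of a node is its parents, its children, and the other parents of its children.
Children of V12: V5, V13.
V12's parents: V7, V8.
Other parents of V12's children:
  V13: V6
  V5: V6, V8
MB(V12) = {V5, V6, V7, V8, V13}.
Comparing with the claimed set, V6 is missing.

V6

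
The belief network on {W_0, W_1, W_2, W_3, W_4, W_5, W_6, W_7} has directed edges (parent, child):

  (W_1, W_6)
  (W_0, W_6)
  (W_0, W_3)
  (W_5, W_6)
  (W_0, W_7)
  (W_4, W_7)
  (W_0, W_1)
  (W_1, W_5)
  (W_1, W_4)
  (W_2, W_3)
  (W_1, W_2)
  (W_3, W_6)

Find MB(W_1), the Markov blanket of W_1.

By definition, MB(W_1) is built from W_1's parents, W_1's children, and the co-parents of W_1.
Parents of W_1: W_0.
Ch(W_1) = {W_2, W_4, W_5, W_6}.
Co-parents of W_1 (other parents of its children):
  W_2: no additional parents.
  W_4: no additional parents.
  W_5 has no other parent.
  W_6 also has parents W_0, W_3, W_5.
So the Markov blanket of W_1 is {W_0, W_2, W_3, W_4, W_5, W_6}.

{W_0, W_2, W_3, W_4, W_5, W_6}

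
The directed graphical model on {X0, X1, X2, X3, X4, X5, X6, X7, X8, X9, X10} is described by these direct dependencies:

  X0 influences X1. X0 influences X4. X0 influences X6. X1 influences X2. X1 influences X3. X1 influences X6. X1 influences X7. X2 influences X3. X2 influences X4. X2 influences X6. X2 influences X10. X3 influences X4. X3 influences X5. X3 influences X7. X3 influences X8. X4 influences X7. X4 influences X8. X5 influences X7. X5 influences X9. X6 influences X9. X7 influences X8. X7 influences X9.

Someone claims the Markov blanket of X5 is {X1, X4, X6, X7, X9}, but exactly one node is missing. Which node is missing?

X3

Ch(X5) = {X7, X9}.
Pa(X5) = {X3}.
Co-parents of X5 (other parents of its children):
  X7 also has parents X1, X3, X4.
  X9 also has parents X6, X7.
MB(X5) = {X1, X3, X4, X6, X7, X9}.
Comparing with the claimed set, X3 is missing.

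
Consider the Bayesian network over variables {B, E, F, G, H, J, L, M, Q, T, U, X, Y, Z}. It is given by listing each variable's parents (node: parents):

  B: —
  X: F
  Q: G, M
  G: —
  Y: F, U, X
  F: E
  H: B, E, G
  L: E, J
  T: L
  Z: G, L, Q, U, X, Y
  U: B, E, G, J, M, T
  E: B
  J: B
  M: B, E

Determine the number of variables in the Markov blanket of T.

7

T's parents: L.
T's children: U.
Parents of each child, excluding T:
  U also has parents B, E, G, J, M.
MB(T) = {B, E, G, J, L, M, U}, which has 7 nodes.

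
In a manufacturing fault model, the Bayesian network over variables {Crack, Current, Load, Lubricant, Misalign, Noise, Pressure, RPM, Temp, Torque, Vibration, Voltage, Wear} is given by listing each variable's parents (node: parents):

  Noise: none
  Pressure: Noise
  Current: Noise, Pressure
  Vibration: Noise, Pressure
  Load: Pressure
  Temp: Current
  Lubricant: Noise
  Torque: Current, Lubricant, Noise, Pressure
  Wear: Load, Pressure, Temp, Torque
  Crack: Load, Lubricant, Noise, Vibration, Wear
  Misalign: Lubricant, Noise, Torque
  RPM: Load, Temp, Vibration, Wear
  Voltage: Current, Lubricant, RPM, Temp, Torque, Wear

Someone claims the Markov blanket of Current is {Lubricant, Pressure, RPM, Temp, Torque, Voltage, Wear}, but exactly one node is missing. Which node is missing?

Noise

Current has parents Noise, Pressure.
Current has children Temp, Torque, Voltage.
Other parents of Current's children:
  Temp: no additional parents.
  parents(Torque) \ {Current} = {Lubricant, Noise, Pressure}.
  Voltage's other parents are Lubricant, RPM, Temp, Torque, Wear.
MB(Current) = {Lubricant, Noise, Pressure, RPM, Temp, Torque, Voltage, Wear}.
Comparing with the claimed set, Noise is missing.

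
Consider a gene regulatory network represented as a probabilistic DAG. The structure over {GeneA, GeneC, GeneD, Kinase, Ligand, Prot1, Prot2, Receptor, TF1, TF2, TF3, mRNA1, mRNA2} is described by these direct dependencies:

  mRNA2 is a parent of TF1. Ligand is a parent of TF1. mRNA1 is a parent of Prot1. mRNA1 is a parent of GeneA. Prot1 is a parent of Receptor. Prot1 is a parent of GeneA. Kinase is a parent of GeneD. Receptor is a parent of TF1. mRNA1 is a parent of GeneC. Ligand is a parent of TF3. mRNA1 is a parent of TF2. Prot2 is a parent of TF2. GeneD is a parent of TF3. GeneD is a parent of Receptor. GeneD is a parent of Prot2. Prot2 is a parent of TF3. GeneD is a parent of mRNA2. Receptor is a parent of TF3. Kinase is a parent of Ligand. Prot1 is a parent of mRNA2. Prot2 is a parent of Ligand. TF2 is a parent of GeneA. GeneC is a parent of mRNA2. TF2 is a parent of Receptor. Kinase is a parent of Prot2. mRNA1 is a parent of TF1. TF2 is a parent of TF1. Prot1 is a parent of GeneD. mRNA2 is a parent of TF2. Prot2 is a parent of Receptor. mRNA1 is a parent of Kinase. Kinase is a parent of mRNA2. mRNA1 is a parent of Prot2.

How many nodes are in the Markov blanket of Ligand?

9

By definition, MB(Ligand) is built from Ligand's parents, Ligand's children, and the co-parents of Ligand.
Pa(Ligand) = {Kinase, Prot2}.
Ligand has children TF1, TF3.
Co-parents of Ligand (other parents of its children):
  TF3: GeneD, Prot2, Receptor
  TF1: Receptor, TF2, mRNA1, mRNA2
MB(Ligand) = {GeneD, Kinase, Prot2, Receptor, TF1, TF2, TF3, mRNA1, mRNA2}, which has 9 nodes.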